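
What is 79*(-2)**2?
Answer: 316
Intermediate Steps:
79*(-2)**2 = 79*4 = 316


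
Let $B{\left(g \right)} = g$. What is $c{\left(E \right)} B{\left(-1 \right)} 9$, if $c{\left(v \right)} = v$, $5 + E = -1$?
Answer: $54$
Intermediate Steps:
$E = -6$ ($E = -5 - 1 = -6$)
$c{\left(E \right)} B{\left(-1 \right)} 9 = \left(-6\right) \left(-1\right) 9 = 6 \cdot 9 = 54$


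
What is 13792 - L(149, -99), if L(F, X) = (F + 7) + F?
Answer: 13487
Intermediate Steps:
L(F, X) = 7 + 2*F (L(F, X) = (7 + F) + F = 7 + 2*F)
13792 - L(149, -99) = 13792 - (7 + 2*149) = 13792 - (7 + 298) = 13792 - 1*305 = 13792 - 305 = 13487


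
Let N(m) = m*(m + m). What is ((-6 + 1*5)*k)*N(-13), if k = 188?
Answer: -63544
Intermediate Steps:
N(m) = 2*m**2 (N(m) = m*(2*m) = 2*m**2)
((-6 + 1*5)*k)*N(-13) = ((-6 + 1*5)*188)*(2*(-13)**2) = ((-6 + 5)*188)*(2*169) = -1*188*338 = -188*338 = -63544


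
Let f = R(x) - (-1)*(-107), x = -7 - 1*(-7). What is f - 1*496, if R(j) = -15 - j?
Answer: -618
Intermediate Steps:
x = 0 (x = -7 + 7 = 0)
f = -122 (f = (-15 - 1*0) - (-1)*(-107) = (-15 + 0) - 1*107 = -15 - 107 = -122)
f - 1*496 = -122 - 1*496 = -122 - 496 = -618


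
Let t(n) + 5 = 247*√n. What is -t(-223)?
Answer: 5 - 247*I*√223 ≈ 5.0 - 3688.5*I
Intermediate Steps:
t(n) = -5 + 247*√n
-t(-223) = -(-5 + 247*√(-223)) = -(-5 + 247*(I*√223)) = -(-5 + 247*I*√223) = 5 - 247*I*√223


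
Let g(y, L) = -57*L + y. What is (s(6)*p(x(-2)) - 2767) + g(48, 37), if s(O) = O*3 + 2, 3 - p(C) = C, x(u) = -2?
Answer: -4728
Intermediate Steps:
g(y, L) = y - 57*L
p(C) = 3 - C
s(O) = 2 + 3*O (s(O) = 3*O + 2 = 2 + 3*O)
(s(6)*p(x(-2)) - 2767) + g(48, 37) = ((2 + 3*6)*(3 - 1*(-2)) - 2767) + (48 - 57*37) = ((2 + 18)*(3 + 2) - 2767) + (48 - 2109) = (20*5 - 2767) - 2061 = (100 - 2767) - 2061 = -2667 - 2061 = -4728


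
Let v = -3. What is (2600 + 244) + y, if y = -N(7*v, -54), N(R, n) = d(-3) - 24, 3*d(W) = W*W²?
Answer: 2877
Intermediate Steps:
d(W) = W³/3 (d(W) = (W*W²)/3 = W³/3)
N(R, n) = -33 (N(R, n) = (⅓)*(-3)³ - 24 = (⅓)*(-27) - 24 = -9 - 24 = -33)
y = 33 (y = -1*(-33) = 33)
(2600 + 244) + y = (2600 + 244) + 33 = 2844 + 33 = 2877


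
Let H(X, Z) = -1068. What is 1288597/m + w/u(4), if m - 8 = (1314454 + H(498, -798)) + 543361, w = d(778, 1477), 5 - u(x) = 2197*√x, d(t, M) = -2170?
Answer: 1383544369/1164185385 ≈ 1.1884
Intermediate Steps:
u(x) = 5 - 2197*√x
w = -2170
m = 1856755 (m = 8 + ((1314454 - 1068) + 543361) = 8 + (1313386 + 543361) = 8 + 1856747 = 1856755)
1288597/m + w/u(4) = 1288597/1856755 - 2170/(5 - 2197*√4) = 1288597*(1/1856755) - 2170/(5 - 2197*2) = 1288597/1856755 - 2170/(5 - 4394) = 1288597/1856755 - 2170/(-4389) = 1288597/1856755 - 2170*(-1/4389) = 1288597/1856755 + 310/627 = 1383544369/1164185385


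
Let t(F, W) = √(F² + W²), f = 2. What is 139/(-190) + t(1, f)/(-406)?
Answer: -139/190 - √5/406 ≈ -0.73709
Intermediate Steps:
139/(-190) + t(1, f)/(-406) = 139/(-190) + √(1² + 2²)/(-406) = 139*(-1/190) + √(1 + 4)*(-1/406) = -139/190 + √5*(-1/406) = -139/190 - √5/406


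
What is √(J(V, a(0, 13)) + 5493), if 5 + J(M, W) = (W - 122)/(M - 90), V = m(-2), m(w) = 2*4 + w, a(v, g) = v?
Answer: √9683394/42 ≈ 74.091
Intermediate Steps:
m(w) = 8 + w
V = 6 (V = 8 - 2 = 6)
J(M, W) = -5 + (-122 + W)/(-90 + M) (J(M, W) = -5 + (W - 122)/(M - 90) = -5 + (-122 + W)/(-90 + M))
√(J(V, a(0, 13)) + 5493) = √((328 + 0 - 5*6)/(-90 + 6) + 5493) = √((328 + 0 - 30)/(-84) + 5493) = √(-1/84*298 + 5493) = √(-149/42 + 5493) = √(230557/42) = √9683394/42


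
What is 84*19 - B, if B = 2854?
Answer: -1258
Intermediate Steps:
84*19 - B = 84*19 - 1*2854 = 1596 - 2854 = -1258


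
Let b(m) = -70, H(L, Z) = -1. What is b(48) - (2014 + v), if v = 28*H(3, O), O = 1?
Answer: -2056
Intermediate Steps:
v = -28 (v = 28*(-1) = -28)
b(48) - (2014 + v) = -70 - (2014 - 28) = -70 - 1*1986 = -70 - 1986 = -2056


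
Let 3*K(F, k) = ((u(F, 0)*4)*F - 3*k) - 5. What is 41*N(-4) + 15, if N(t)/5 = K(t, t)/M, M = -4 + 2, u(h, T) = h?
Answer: -14465/6 ≈ -2410.8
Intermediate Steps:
M = -2
K(F, k) = -5/3 - k + 4*F**2/3 (K(F, k) = (((F*4)*F - 3*k) - 5)/3 = (((4*F)*F - 3*k) - 5)/3 = ((4*F**2 - 3*k) - 5)/3 = ((-3*k + 4*F**2) - 5)/3 = (-5 - 3*k + 4*F**2)/3 = -5/3 - k + 4*F**2/3)
N(t) = 25/6 - 10*t**2/3 + 5*t/2 (N(t) = 5*((-5/3 - t + 4*t**2/3)/(-2)) = 5*((-5/3 - t + 4*t**2/3)*(-1/2)) = 5*(5/6 + t/2 - 2*t**2/3) = 25/6 - 10*t**2/3 + 5*t/2)
41*N(-4) + 15 = 41*(25/6 - 10/3*(-4)**2 + (5/2)*(-4)) + 15 = 41*(25/6 - 10/3*16 - 10) + 15 = 41*(25/6 - 160/3 - 10) + 15 = 41*(-355/6) + 15 = -14555/6 + 15 = -14465/6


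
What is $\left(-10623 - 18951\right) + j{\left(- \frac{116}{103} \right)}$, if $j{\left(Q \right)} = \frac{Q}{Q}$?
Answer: $-29573$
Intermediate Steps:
$j{\left(Q \right)} = 1$
$\left(-10623 - 18951\right) + j{\left(- \frac{116}{103} \right)} = \left(-10623 - 18951\right) + 1 = -29574 + 1 = -29573$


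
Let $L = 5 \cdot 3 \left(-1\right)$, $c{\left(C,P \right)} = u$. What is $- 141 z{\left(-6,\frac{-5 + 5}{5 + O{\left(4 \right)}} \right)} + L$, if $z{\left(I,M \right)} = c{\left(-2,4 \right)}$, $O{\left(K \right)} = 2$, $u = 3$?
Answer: $-438$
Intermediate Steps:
$c{\left(C,P \right)} = 3$
$z{\left(I,M \right)} = 3$
$L = -15$ ($L = 15 \left(-1\right) = -15$)
$- 141 z{\left(-6,\frac{-5 + 5}{5 + O{\left(4 \right)}} \right)} + L = \left(-141\right) 3 - 15 = -423 - 15 = -438$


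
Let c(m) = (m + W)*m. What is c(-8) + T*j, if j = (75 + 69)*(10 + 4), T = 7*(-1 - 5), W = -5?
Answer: -84568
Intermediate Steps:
T = -42 (T = 7*(-6) = -42)
j = 2016 (j = 144*14 = 2016)
c(m) = m*(-5 + m) (c(m) = (m - 5)*m = (-5 + m)*m = m*(-5 + m))
c(-8) + T*j = -8*(-5 - 8) - 42*2016 = -8*(-13) - 84672 = 104 - 84672 = -84568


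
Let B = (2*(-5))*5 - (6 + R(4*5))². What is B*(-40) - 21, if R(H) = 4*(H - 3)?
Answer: 221019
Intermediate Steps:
R(H) = -12 + 4*H (R(H) = 4*(-3 + H) = -12 + 4*H)
B = -5526 (B = (2*(-5))*5 - (6 + (-12 + 4*(4*5)))² = -10*5 - (6 + (-12 + 4*20))² = -50 - (6 + (-12 + 80))² = -50 - (6 + 68)² = -50 - 1*74² = -50 - 1*5476 = -50 - 5476 = -5526)
B*(-40) - 21 = -5526*(-40) - 21 = 221040 - 21 = 221019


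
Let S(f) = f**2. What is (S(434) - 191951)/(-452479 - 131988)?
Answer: 3595/584467 ≈ 0.0061509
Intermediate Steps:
(S(434) - 191951)/(-452479 - 131988) = (434**2 - 191951)/(-452479 - 131988) = (188356 - 191951)/(-584467) = -3595*(-1/584467) = 3595/584467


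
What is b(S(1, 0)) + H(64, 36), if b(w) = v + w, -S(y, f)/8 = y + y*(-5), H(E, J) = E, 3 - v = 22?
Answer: 77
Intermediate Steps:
v = -19 (v = 3 - 1*22 = 3 - 22 = -19)
S(y, f) = 32*y (S(y, f) = -8*(y + y*(-5)) = -8*(y - 5*y) = -(-32)*y = 32*y)
b(w) = -19 + w
b(S(1, 0)) + H(64, 36) = (-19 + 32*1) + 64 = (-19 + 32) + 64 = 13 + 64 = 77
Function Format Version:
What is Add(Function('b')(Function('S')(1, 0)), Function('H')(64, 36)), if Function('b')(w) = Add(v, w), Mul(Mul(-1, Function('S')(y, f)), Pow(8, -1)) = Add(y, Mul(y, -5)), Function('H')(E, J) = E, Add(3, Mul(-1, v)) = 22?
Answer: 77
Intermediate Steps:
v = -19 (v = Add(3, Mul(-1, 22)) = Add(3, -22) = -19)
Function('S')(y, f) = Mul(32, y) (Function('S')(y, f) = Mul(-8, Add(y, Mul(y, -5))) = Mul(-8, Add(y, Mul(-5, y))) = Mul(-8, Mul(-4, y)) = Mul(32, y))
Function('b')(w) = Add(-19, w)
Add(Function('b')(Function('S')(1, 0)), Function('H')(64, 36)) = Add(Add(-19, Mul(32, 1)), 64) = Add(Add(-19, 32), 64) = Add(13, 64) = 77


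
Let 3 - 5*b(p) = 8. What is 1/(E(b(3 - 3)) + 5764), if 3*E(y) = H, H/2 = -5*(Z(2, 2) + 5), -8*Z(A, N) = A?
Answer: 6/34489 ≈ 0.00017397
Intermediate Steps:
Z(A, N) = -A/8
b(p) = -1 (b(p) = 3/5 - 1/5*8 = 3/5 - 8/5 = -1)
H = -95/2 (H = 2*(-5*(-1/8*2 + 5)) = 2*(-5*(-1/4 + 5)) = 2*(-5*19/4) = 2*(-95/4) = -95/2 ≈ -47.500)
E(y) = -95/6 (E(y) = (1/3)*(-95/2) = -95/6)
1/(E(b(3 - 3)) + 5764) = 1/(-95/6 + 5764) = 1/(34489/6) = 6/34489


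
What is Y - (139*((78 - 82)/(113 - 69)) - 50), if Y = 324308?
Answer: 3568077/11 ≈ 3.2437e+5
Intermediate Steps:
Y - (139*((78 - 82)/(113 - 69)) - 50) = 324308 - (139*((78 - 82)/(113 - 69)) - 50) = 324308 - (139*(-4/44) - 50) = 324308 - (139*(-4*1/44) - 50) = 324308 - (139*(-1/11) - 50) = 324308 - (-139/11 - 50) = 324308 - 1*(-689/11) = 324308 + 689/11 = 3568077/11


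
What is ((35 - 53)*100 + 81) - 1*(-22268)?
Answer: 20549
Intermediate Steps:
((35 - 53)*100 + 81) - 1*(-22268) = (-18*100 + 81) + 22268 = (-1800 + 81) + 22268 = -1719 + 22268 = 20549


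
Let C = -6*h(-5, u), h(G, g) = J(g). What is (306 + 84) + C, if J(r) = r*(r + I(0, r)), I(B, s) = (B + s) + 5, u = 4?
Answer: 78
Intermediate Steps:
I(B, s) = 5 + B + s
J(r) = r*(5 + 2*r) (J(r) = r*(r + (5 + 0 + r)) = r*(r + (5 + r)) = r*(5 + 2*r))
h(G, g) = g*(5 + 2*g)
C = -312 (C = -24*(5 + 2*4) = -24*(5 + 8) = -24*13 = -6*52 = -312)
(306 + 84) + C = (306 + 84) - 312 = 390 - 312 = 78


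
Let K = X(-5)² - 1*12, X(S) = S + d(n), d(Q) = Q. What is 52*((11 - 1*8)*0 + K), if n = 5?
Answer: -624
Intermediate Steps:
X(S) = 5 + S (X(S) = S + 5 = 5 + S)
K = -12 (K = (5 - 5)² - 1*12 = 0² - 12 = 0 - 12 = -12)
52*((11 - 1*8)*0 + K) = 52*((11 - 1*8)*0 - 12) = 52*((11 - 8)*0 - 12) = 52*(3*0 - 12) = 52*(0 - 12) = 52*(-12) = -624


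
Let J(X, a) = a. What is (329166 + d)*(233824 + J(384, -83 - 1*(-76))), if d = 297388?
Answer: 146498976618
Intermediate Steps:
(329166 + d)*(233824 + J(384, -83 - 1*(-76))) = (329166 + 297388)*(233824 + (-83 - 1*(-76))) = 626554*(233824 + (-83 + 76)) = 626554*(233824 - 7) = 626554*233817 = 146498976618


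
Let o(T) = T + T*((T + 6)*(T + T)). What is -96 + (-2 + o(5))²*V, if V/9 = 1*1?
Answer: 2752185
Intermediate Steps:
V = 9 (V = 9*(1*1) = 9*1 = 9)
o(T) = T + 2*T²*(6 + T) (o(T) = T + T*((6 + T)*(2*T)) = T + T*(2*T*(6 + T)) = T + 2*T²*(6 + T))
-96 + (-2 + o(5))²*V = -96 + (-2 + 5*(1 + 2*5² + 12*5))²*9 = -96 + (-2 + 5*(1 + 2*25 + 60))²*9 = -96 + (-2 + 5*(1 + 50 + 60))²*9 = -96 + (-2 + 5*111)²*9 = -96 + (-2 + 555)²*9 = -96 + 553²*9 = -96 + 305809*9 = -96 + 2752281 = 2752185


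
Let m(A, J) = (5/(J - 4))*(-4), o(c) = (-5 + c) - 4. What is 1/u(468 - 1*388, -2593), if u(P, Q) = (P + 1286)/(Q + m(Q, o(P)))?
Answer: -173751/91522 ≈ -1.8985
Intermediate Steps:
o(c) = -9 + c
m(A, J) = -20/(-4 + J) (m(A, J) = (5/(-4 + J))*(-4) = -20/(-4 + J))
u(P, Q) = (1286 + P)/(Q - 20/(-13 + P)) (u(P, Q) = (P + 1286)/(Q - 20/(-4 + (-9 + P))) = (1286 + P)/(Q - 20/(-13 + P)))
1/u(468 - 1*388, -2593) = 1/((-13 + (468 - 1*388))*(1286 + (468 - 1*388))/(-20 - 2593*(-13 + (468 - 1*388)))) = 1/((-13 + (468 - 388))*(1286 + (468 - 388))/(-20 - 2593*(-13 + (468 - 388)))) = 1/((-13 + 80)*(1286 + 80)/(-20 - 2593*(-13 + 80))) = 1/(67*1366/(-20 - 2593*67)) = 1/(67*1366/(-20 - 173731)) = 1/(67*1366/(-173751)) = 1/(-1/173751*67*1366) = 1/(-91522/173751) = -173751/91522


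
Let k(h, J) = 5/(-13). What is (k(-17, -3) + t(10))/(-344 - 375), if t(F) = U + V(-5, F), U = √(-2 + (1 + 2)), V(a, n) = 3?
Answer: -47/9347 ≈ -0.0050284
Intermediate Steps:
U = 1 (U = √(-2 + 3) = √1 = 1)
t(F) = 4 (t(F) = 1 + 3 = 4)
k(h, J) = -5/13 (k(h, J) = 5*(-1/13) = -5/13)
(k(-17, -3) + t(10))/(-344 - 375) = (-5/13 + 4)/(-344 - 375) = (47/13)/(-719) = (47/13)*(-1/719) = -47/9347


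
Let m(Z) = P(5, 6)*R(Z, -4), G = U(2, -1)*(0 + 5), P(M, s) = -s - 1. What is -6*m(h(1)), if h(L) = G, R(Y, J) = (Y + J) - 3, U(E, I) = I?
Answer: -504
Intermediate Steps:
P(M, s) = -1 - s
R(Y, J) = -3 + J + Y (R(Y, J) = (J + Y) - 3 = -3 + J + Y)
G = -5 (G = -(0 + 5) = -1*5 = -5)
h(L) = -5
m(Z) = 49 - 7*Z (m(Z) = (-1 - 1*6)*(-3 - 4 + Z) = (-1 - 6)*(-7 + Z) = -7*(-7 + Z) = 49 - 7*Z)
-6*m(h(1)) = -6*(49 - 7*(-5)) = -6*(49 + 35) = -6*84 = -504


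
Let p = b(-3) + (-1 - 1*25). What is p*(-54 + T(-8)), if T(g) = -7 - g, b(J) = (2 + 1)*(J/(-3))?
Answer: 1219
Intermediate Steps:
b(J) = -J (b(J) = 3*(J*(-⅓)) = 3*(-J/3) = -J)
p = -23 (p = -1*(-3) + (-1 - 1*25) = 3 + (-1 - 25) = 3 - 26 = -23)
p*(-54 + T(-8)) = -23*(-54 + (-7 - 1*(-8))) = -23*(-54 + (-7 + 8)) = -23*(-54 + 1) = -23*(-53) = 1219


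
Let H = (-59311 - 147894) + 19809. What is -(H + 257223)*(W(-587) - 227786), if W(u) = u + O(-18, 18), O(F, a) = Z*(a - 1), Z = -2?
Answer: 15948975589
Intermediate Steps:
O(F, a) = 2 - 2*a (O(F, a) = -2*(a - 1) = -2*(-1 + a) = 2 - 2*a)
H = -187396 (H = -207205 + 19809 = -187396)
W(u) = -34 + u (W(u) = u + (2 - 2*18) = u + (2 - 36) = u - 34 = -34 + u)
-(H + 257223)*(W(-587) - 227786) = -(-187396 + 257223)*((-34 - 587) - 227786) = -69827*(-621 - 227786) = -69827*(-228407) = -1*(-15948975589) = 15948975589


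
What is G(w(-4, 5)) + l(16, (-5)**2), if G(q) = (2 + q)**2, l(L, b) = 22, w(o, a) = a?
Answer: 71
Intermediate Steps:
G(w(-4, 5)) + l(16, (-5)**2) = (2 + 5)**2 + 22 = 7**2 + 22 = 49 + 22 = 71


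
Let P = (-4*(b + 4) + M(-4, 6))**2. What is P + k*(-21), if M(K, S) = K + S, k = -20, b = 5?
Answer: 1576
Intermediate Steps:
P = 1156 (P = (-4*(5 + 4) + (-4 + 6))**2 = (-4*9 + 2)**2 = (-36 + 2)**2 = (-34)**2 = 1156)
P + k*(-21) = 1156 - 20*(-21) = 1156 + 420 = 1576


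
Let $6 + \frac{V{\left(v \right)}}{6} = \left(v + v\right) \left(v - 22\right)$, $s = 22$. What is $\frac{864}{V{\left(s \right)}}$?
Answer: $-24$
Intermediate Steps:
$V{\left(v \right)} = -36 + 12 v \left(-22 + v\right)$ ($V{\left(v \right)} = -36 + 6 \left(v + v\right) \left(v - 22\right) = -36 + 6 \cdot 2 v \left(-22 + v\right) = -36 + 12 v \left(-22 + v\right)$)
$\frac{864}{V{\left(s \right)}} = \frac{864}{-36 - 5808 + 12 \cdot 22^{2}} = \frac{864}{-36 - 5808 + 12 \cdot 484} = \frac{864}{-36 - 5808 + 5808} = \frac{864}{-36} = 864 \left(- \frac{1}{36}\right) = -24$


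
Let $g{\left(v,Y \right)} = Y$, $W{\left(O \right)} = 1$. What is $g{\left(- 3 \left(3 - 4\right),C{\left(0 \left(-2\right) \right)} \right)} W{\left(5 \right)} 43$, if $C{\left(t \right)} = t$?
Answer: $0$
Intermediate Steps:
$g{\left(- 3 \left(3 - 4\right),C{\left(0 \left(-2\right) \right)} \right)} W{\left(5 \right)} 43 = 0 \left(-2\right) 1 \cdot 43 = 0 \cdot 1 \cdot 43 = 0 \cdot 43 = 0$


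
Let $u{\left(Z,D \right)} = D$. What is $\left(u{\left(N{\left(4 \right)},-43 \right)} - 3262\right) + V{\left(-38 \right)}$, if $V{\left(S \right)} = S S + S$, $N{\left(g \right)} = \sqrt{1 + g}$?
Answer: $-1899$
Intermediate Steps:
$V{\left(S \right)} = S + S^{2}$ ($V{\left(S \right)} = S^{2} + S = S + S^{2}$)
$\left(u{\left(N{\left(4 \right)},-43 \right)} - 3262\right) + V{\left(-38 \right)} = \left(-43 - 3262\right) - 38 \left(1 - 38\right) = -3305 - -1406 = -3305 + 1406 = -1899$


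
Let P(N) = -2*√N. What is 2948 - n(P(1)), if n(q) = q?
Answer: 2950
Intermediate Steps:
2948 - n(P(1)) = 2948 - (-2)*√1 = 2948 - (-2) = 2948 - 1*(-2) = 2948 + 2 = 2950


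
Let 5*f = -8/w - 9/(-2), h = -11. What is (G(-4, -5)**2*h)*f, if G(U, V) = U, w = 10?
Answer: -3256/25 ≈ -130.24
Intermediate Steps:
f = 37/50 (f = (-8/10 - 9/(-2))/5 = (-8*1/10 - 9*(-1/2))/5 = (-4/5 + 9/2)/5 = (1/5)*(37/10) = 37/50 ≈ 0.74000)
(G(-4, -5)**2*h)*f = ((-4)**2*(-11))*(37/50) = (16*(-11))*(37/50) = -176*37/50 = -3256/25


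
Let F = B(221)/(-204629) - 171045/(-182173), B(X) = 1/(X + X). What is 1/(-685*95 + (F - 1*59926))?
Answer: -16476822437114/2059603811122720477 ≈ -8.0000e-6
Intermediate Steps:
B(X) = 1/(2*X)
F = 15470338966637/16476822437114 (F = ((½)/221)/(-204629) - 171045/(-182173) = ((½)*(1/221))*(-1/204629) - 171045*(-1/182173) = (1/442)*(-1/204629) + 171045/182173 = -1/90446018 + 171045/182173 = 15470338966637/16476822437114 ≈ 0.93892)
1/(-685*95 + (F - 1*59926)) = 1/(-685*95 + (15470338966637/16476822437114 - 1*59926)) = 1/(-65075 + (15470338966637/16476822437114 - 59926)) = 1/(-65075 - 987374591027526927/16476822437114) = 1/(-2059603811122720477/16476822437114) = -16476822437114/2059603811122720477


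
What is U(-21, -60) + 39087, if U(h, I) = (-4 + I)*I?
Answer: 42927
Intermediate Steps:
U(h, I) = I*(-4 + I)
U(-21, -60) + 39087 = -60*(-4 - 60) + 39087 = -60*(-64) + 39087 = 3840 + 39087 = 42927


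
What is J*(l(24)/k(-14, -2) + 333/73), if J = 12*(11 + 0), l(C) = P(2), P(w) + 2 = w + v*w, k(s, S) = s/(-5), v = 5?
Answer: 548592/511 ≈ 1073.6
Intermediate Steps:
k(s, S) = -s/5 (k(s, S) = s*(-1/5) = -s/5)
P(w) = -2 + 6*w (P(w) = -2 + (w + 5*w) = -2 + 6*w)
l(C) = 10 (l(C) = -2 + 6*2 = -2 + 12 = 10)
J = 132 (J = 12*11 = 132)
J*(l(24)/k(-14, -2) + 333/73) = 132*(10/((-1/5*(-14))) + 333/73) = 132*(10/(14/5) + 333*(1/73)) = 132*(10*(5/14) + 333/73) = 132*(25/7 + 333/73) = 132*(4156/511) = 548592/511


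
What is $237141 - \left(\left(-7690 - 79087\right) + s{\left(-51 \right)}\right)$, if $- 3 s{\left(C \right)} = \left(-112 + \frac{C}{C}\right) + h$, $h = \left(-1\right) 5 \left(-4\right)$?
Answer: $\frac{971663}{3} \approx 3.2389 \cdot 10^{5}$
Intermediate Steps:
$h = 20$ ($h = \left(-5\right) \left(-4\right) = 20$)
$s{\left(C \right)} = \frac{91}{3}$ ($s{\left(C \right)} = - \frac{\left(-112 + \frac{C}{C}\right) + 20}{3} = - \frac{\left(-112 + 1\right) + 20}{3} = - \frac{-111 + 20}{3} = \left(- \frac{1}{3}\right) \left(-91\right) = \frac{91}{3}$)
$237141 - \left(\left(-7690 - 79087\right) + s{\left(-51 \right)}\right) = 237141 - \left(\left(-7690 - 79087\right) + \frac{91}{3}\right) = 237141 - \left(-86777 + \frac{91}{3}\right) = 237141 - - \frac{260240}{3} = 237141 + \frac{260240}{3} = \frac{971663}{3}$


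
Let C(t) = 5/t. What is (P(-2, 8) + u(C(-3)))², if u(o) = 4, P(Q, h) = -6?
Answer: 4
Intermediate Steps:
(P(-2, 8) + u(C(-3)))² = (-6 + 4)² = (-2)² = 4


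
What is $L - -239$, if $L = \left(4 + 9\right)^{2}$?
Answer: $408$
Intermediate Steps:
$L = 169$ ($L = 13^{2} = 169$)
$L - -239 = 169 - -239 = 169 + 239 = 408$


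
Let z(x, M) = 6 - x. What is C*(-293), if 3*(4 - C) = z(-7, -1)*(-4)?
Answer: -18752/3 ≈ -6250.7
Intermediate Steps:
C = 64/3 (C = 4 - (6 - 1*(-7))*(-4)/3 = 4 - (6 + 7)*(-4)/3 = 4 - 13*(-4)/3 = 4 - ⅓*(-52) = 4 + 52/3 = 64/3 ≈ 21.333)
C*(-293) = (64/3)*(-293) = -18752/3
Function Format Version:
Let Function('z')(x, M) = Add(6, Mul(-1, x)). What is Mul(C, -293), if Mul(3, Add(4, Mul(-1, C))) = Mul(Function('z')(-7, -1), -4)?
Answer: Rational(-18752, 3) ≈ -6250.7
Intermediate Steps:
C = Rational(64, 3) (C = Add(4, Mul(Rational(-1, 3), Mul(Add(6, Mul(-1, -7)), -4))) = Add(4, Mul(Rational(-1, 3), Mul(Add(6, 7), -4))) = Add(4, Mul(Rational(-1, 3), Mul(13, -4))) = Add(4, Mul(Rational(-1, 3), -52)) = Add(4, Rational(52, 3)) = Rational(64, 3) ≈ 21.333)
Mul(C, -293) = Mul(Rational(64, 3), -293) = Rational(-18752, 3)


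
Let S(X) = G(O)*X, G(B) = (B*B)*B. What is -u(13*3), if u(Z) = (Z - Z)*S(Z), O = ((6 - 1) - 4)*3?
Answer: 0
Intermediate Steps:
O = 3 (O = (5 - 4)*3 = 1*3 = 3)
G(B) = B³ (G(B) = B²*B = B³)
S(X) = 27*X (S(X) = 3³*X = 27*X)
u(Z) = 0 (u(Z) = (Z - Z)*(27*Z) = 0*(27*Z) = 0)
-u(13*3) = -1*0 = 0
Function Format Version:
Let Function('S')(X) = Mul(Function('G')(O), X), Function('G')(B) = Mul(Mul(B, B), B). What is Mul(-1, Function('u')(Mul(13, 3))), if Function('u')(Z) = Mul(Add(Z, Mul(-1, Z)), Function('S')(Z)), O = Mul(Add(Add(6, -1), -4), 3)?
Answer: 0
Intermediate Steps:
O = 3 (O = Mul(Add(5, -4), 3) = Mul(1, 3) = 3)
Function('G')(B) = Pow(B, 3) (Function('G')(B) = Mul(Pow(B, 2), B) = Pow(B, 3))
Function('S')(X) = Mul(27, X) (Function('S')(X) = Mul(Pow(3, 3), X) = Mul(27, X))
Function('u')(Z) = 0 (Function('u')(Z) = Mul(Add(Z, Mul(-1, Z)), Mul(27, Z)) = Mul(0, Mul(27, Z)) = 0)
Mul(-1, Function('u')(Mul(13, 3))) = Mul(-1, 0) = 0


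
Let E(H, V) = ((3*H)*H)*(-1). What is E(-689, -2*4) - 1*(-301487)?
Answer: -1122676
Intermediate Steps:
E(H, V) = -3*H² (E(H, V) = (3*H²)*(-1) = -3*H²)
E(-689, -2*4) - 1*(-301487) = -3*(-689)² - 1*(-301487) = -3*474721 + 301487 = -1424163 + 301487 = -1122676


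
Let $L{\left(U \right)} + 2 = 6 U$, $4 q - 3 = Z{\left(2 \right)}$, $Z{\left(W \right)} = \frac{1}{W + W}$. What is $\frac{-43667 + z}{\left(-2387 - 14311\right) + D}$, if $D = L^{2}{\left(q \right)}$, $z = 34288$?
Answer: $\frac{600256}{1068143} \approx 0.56196$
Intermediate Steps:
$Z{\left(W \right)} = \frac{1}{2 W}$
$q = \frac{13}{16}$ ($q = \frac{3}{4} + \frac{\frac{1}{2} \cdot \frac{1}{2}}{4} = \frac{3}{4} + \frac{1}{4} \cdot \frac{1}{4} = \frac{3}{4} + \frac{1}{16} = \frac{13}{16} \approx 0.8125$)
$L{\left(U \right)} = -2 + 6 U$
$D = \frac{529}{64}$ ($D = \left(-2 + 6 \cdot \frac{13}{16}\right)^{2} = \left(-2 + \frac{39}{8}\right)^{2} = \left(\frac{23}{8}\right)^{2} = \frac{529}{64} \approx 8.2656$)
$\frac{-43667 + z}{\left(-2387 - 14311\right) + D} = \frac{-43667 + 34288}{\left(-2387 - 14311\right) + \frac{529}{64}} = - \frac{9379}{-16698 + \frac{529}{64}} = - \frac{9379}{- \frac{1068143}{64}} = \left(-9379\right) \left(- \frac{64}{1068143}\right) = \frac{600256}{1068143}$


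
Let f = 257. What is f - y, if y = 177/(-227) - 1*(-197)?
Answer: 13797/227 ≈ 60.780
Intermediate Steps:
y = 44542/227 (y = 177*(-1/227) + 197 = -177/227 + 197 = 44542/227 ≈ 196.22)
f - y = 257 - 1*44542/227 = 257 - 44542/227 = 13797/227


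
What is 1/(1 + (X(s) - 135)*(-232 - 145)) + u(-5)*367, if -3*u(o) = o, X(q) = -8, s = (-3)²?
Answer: 98928523/161736 ≈ 611.67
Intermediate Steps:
s = 9
u(o) = -o/3
1/(1 + (X(s) - 135)*(-232 - 145)) + u(-5)*367 = 1/(1 + (-8 - 135)*(-232 - 145)) - ⅓*(-5)*367 = 1/(1 - 143*(-377)) + (5/3)*367 = 1/(1 + 53911) + 1835/3 = 1/53912 + 1835/3 = 98928523/161736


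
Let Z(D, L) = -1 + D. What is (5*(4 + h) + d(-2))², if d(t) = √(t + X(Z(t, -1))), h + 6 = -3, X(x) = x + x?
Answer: 617 - 100*I*√2 ≈ 617.0 - 141.42*I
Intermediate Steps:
X(x) = 2*x
h = -9 (h = -6 - 3 = -9)
d(t) = √(-2 + 3*t) (d(t) = √(t + 2*(-1 + t)) = √(t + (-2 + 2*t)) = √(-2 + 3*t))
(5*(4 + h) + d(-2))² = (5*(4 - 9) + √(-2 + 3*(-2)))² = (5*(-5) + √(-2 - 6))² = (-25 + √(-8))² = (-25 + 2*I*√2)²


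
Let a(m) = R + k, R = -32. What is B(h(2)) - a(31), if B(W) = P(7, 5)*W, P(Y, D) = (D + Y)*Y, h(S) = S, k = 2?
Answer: 198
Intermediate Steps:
a(m) = -30 (a(m) = -32 + 2 = -30)
P(Y, D) = Y*(D + Y)
B(W) = 84*W (B(W) = (7*(5 + 7))*W = (7*12)*W = 84*W)
B(h(2)) - a(31) = 84*2 - 1*(-30) = 168 + 30 = 198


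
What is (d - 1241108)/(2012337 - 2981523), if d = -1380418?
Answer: 436921/161531 ≈ 2.7049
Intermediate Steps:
(d - 1241108)/(2012337 - 2981523) = (-1380418 - 1241108)/(2012337 - 2981523) = -2621526/(-969186) = -2621526*(-1/969186) = 436921/161531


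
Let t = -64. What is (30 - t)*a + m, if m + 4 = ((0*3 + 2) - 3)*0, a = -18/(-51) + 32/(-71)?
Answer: -15920/1207 ≈ -13.190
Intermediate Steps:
a = -118/1207 (a = -18*(-1/51) + 32*(-1/71) = 6/17 - 32/71 = -118/1207 ≈ -0.097763)
m = -4 (m = -4 + ((0*3 + 2) - 3)*0 = -4 + ((0 + 2) - 3)*0 = -4 + (2 - 3)*0 = -4 - 1*0 = -4 + 0 = -4)
(30 - t)*a + m = (30 - 1*(-64))*(-118/1207) - 4 = (30 + 64)*(-118/1207) - 4 = 94*(-118/1207) - 4 = -11092/1207 - 4 = -15920/1207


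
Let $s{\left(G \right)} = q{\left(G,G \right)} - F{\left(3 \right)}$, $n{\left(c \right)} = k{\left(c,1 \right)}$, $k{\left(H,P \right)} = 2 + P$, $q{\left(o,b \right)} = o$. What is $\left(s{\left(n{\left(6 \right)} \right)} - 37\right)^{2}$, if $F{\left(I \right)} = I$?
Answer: $1369$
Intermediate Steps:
$n{\left(c \right)} = 3$ ($n{\left(c \right)} = 2 + 1 = 3$)
$s{\left(G \right)} = -3 + G$ ($s{\left(G \right)} = G - 3 = -3 + G$)
$\left(s{\left(n{\left(6 \right)} \right)} - 37\right)^{2} = \left(\left(-3 + 3\right) - 37\right)^{2} = \left(0 - 37\right)^{2} = \left(-37\right)^{2} = 1369$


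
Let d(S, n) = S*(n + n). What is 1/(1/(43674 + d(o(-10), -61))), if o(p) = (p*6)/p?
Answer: 42942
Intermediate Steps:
o(p) = 6 (o(p) = (6*p)/p = 6)
d(S, n) = 2*S*n (d(S, n) = S*(2*n) = 2*S*n)
1/(1/(43674 + d(o(-10), -61))) = 1/(1/(43674 + 2*6*(-61))) = 1/(1/(43674 - 732)) = 1/(1/42942) = 42942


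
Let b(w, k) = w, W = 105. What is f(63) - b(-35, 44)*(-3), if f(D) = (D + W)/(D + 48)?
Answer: -3829/37 ≈ -103.49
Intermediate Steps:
f(D) = (105 + D)/(48 + D) (f(D) = (D + 105)/(D + 48) = (105 + D)/(48 + D))
f(63) - b(-35, 44)*(-3) = (105 + 63)/(48 + 63) - (-35)*(-3) = 168/111 - 1*105 = (1/111)*168 - 105 = 56/37 - 105 = -3829/37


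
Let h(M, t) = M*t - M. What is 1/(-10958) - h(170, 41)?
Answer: -74514401/10958 ≈ -6800.0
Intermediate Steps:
h(M, t) = -M + M*t
1/(-10958) - h(170, 41) = 1/(-10958) - 170*(-1 + 41) = -1/10958 - 170*40 = -1/10958 - 1*6800 = -1/10958 - 6800 = -74514401/10958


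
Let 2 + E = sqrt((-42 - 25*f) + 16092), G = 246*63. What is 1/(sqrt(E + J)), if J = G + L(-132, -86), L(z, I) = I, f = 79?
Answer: sqrt(5)/(5*sqrt(3082 + sqrt(563))) ≈ 0.0080248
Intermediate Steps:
G = 15498
E = -2 + 5*sqrt(563) (E = -2 + sqrt((-42 - 25*79) + 16092) = -2 + sqrt((-42 - 1975) + 16092) = -2 + sqrt(-2017 + 16092) = -2 + sqrt(14075) = -2 + 5*sqrt(563) ≈ 116.64)
J = 15412 (J = 15498 - 86 = 15412)
1/(sqrt(E + J)) = 1/(sqrt((-2 + 5*sqrt(563)) + 15412)) = 1/(sqrt(15410 + 5*sqrt(563))) = 1/sqrt(15410 + 5*sqrt(563))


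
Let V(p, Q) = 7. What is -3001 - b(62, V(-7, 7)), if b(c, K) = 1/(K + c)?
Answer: -207070/69 ≈ -3001.0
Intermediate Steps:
-3001 - b(62, V(-7, 7)) = -3001 - 1/(7 + 62) = -3001 - 1/69 = -207070/69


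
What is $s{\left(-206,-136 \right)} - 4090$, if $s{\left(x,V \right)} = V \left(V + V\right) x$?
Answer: $-7624442$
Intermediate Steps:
$s{\left(x,V \right)} = 2 x V^{2}$ ($s{\left(x,V \right)} = V 2 V x = 2 V^{2} x = 2 x V^{2}$)
$s{\left(-206,-136 \right)} - 4090 = 2 \left(-206\right) \left(-136\right)^{2} - 4090 = 2 \left(-206\right) 18496 - 4090 = -7620352 - 4090 = -7624442$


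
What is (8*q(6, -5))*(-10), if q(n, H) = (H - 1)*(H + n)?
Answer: 480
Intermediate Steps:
q(n, H) = (-1 + H)*(H + n)
(8*q(6, -5))*(-10) = (8*((-5)² - 1*(-5) - 1*6 - 5*6))*(-10) = (8*(25 + 5 - 6 - 30))*(-10) = (8*(-6))*(-10) = -48*(-10) = 480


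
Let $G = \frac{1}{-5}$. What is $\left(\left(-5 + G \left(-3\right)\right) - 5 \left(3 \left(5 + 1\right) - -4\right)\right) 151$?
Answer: $- \frac{86372}{5} \approx -17274.0$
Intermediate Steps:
$G = - \frac{1}{5} \approx -0.2$
$\left(\left(-5 + G \left(-3\right)\right) - 5 \left(3 \left(5 + 1\right) - -4\right)\right) 151 = \left(\left(-5 - - \frac{3}{5}\right) - 5 \left(3 \left(5 + 1\right) - -4\right)\right) 151 = \left(\left(-5 + \frac{3}{5}\right) - 5 \left(3 \cdot 6 + 4\right)\right) 151 = \left(- \frac{22}{5} - 5 \left(18 + 4\right)\right) 151 = \left(- \frac{22}{5} - 110\right) 151 = \left(- \frac{572}{5}\right) 151 = - \frac{86372}{5}$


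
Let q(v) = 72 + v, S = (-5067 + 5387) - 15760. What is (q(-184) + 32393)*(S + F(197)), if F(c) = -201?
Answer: -504907121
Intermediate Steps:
S = -15440 (S = 320 - 15760 = -15440)
(q(-184) + 32393)*(S + F(197)) = ((72 - 184) + 32393)*(-15440 - 201) = (-112 + 32393)*(-15641) = 32281*(-15641) = -504907121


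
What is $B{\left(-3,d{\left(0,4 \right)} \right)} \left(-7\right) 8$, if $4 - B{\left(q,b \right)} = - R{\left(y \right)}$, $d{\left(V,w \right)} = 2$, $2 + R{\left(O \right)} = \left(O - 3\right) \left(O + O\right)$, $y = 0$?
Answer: $-112$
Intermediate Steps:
$R{\left(O \right)} = -2 + 2 O \left(-3 + O\right)$ ($R{\left(O \right)} = -2 + \left(O - 3\right) \left(O + O\right) = -2 + \left(-3 + O\right) 2 O = -2 + 2 O \left(-3 + O\right)$)
$B{\left(q,b \right)} = 2$ ($B{\left(q,b \right)} = 4 - - (-2 - 0 + 2 \cdot 0^{2}) = 4 - - (-2 + 0 + 2 \cdot 0) = 4 - - (-2 + 0 + 0) = 4 - \left(-1\right) \left(-2\right) = 4 - 2 = 2$)
$B{\left(-3,d{\left(0,4 \right)} \right)} \left(-7\right) 8 = 2 \left(-7\right) 8 = \left(-14\right) 8 = -112$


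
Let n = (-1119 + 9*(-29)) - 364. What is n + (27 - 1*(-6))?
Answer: -1711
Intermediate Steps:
n = -1744 (n = (-1119 - 261) - 364 = -1380 - 364 = -1744)
n + (27 - 1*(-6)) = -1744 + (27 - 1*(-6)) = -1744 + (27 + 6) = -1744 + 33 = -1711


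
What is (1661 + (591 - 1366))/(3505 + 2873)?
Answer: 443/3189 ≈ 0.13892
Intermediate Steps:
(1661 + (591 - 1366))/(3505 + 2873) = (1661 - 775)/6378 = 886*(1/6378) = 443/3189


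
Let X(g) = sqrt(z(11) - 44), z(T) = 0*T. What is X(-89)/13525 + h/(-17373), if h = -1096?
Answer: 1096/17373 + 2*I*sqrt(11)/13525 ≈ 0.063086 + 0.00049044*I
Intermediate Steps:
z(T) = 0
X(g) = 2*I*sqrt(11) (X(g) = sqrt(0 - 44) = sqrt(-44) = 2*I*sqrt(11))
X(-89)/13525 + h/(-17373) = (2*I*sqrt(11))/13525 - 1096/(-17373) = (2*I*sqrt(11))*(1/13525) - 1096*(-1/17373) = 2*I*sqrt(11)/13525 + 1096/17373 = 1096/17373 + 2*I*sqrt(11)/13525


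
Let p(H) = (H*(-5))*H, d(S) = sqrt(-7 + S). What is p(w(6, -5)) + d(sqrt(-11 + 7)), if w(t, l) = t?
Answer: -180 + sqrt(-7 + 2*I) ≈ -179.63 + 2.6721*I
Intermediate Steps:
p(H) = -5*H**2 (p(H) = (-5*H)*H = -5*H**2)
p(w(6, -5)) + d(sqrt(-11 + 7)) = -5*6**2 + sqrt(-7 + sqrt(-11 + 7)) = -5*36 + sqrt(-7 + sqrt(-4)) = -180 + sqrt(-7 + 2*I)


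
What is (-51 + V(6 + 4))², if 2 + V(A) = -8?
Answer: 3721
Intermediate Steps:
V(A) = -10 (V(A) = -2 - 8 = -10)
(-51 + V(6 + 4))² = (-51 - 10)² = (-61)² = 3721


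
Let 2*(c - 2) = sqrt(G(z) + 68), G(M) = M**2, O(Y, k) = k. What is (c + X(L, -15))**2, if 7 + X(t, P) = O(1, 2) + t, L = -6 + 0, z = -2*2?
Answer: (-9 + sqrt(21))**2 ≈ 19.514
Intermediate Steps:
z = -4
L = -6
X(t, P) = -5 + t (X(t, P) = -7 + (2 + t) = -5 + t)
c = 2 + sqrt(21) (c = 2 + sqrt((-4)**2 + 68)/2 = 2 + sqrt(16 + 68)/2 = 2 + sqrt(84)/2 = 2 + (2*sqrt(21))/2 = 2 + sqrt(21) ≈ 6.5826)
(c + X(L, -15))**2 = ((2 + sqrt(21)) + (-5 - 6))**2 = ((2 + sqrt(21)) - 11)**2 = (-9 + sqrt(21))**2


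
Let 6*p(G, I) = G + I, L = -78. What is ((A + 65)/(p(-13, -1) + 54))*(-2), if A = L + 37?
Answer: -144/155 ≈ -0.92903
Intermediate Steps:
p(G, I) = G/6 + I/6 (p(G, I) = (G + I)/6 = G/6 + I/6)
A = -41 (A = -78 + 37 = -41)
((A + 65)/(p(-13, -1) + 54))*(-2) = ((-41 + 65)/(((⅙)*(-13) + (⅙)*(-1)) + 54))*(-2) = (24/((-13/6 - ⅙) + 54))*(-2) = (24/(-7/3 + 54))*(-2) = (24/(155/3))*(-2) = (24*(3/155))*(-2) = (72/155)*(-2) = -144/155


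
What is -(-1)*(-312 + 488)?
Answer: 176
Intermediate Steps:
-(-1)*(-312 + 488) = -(-1)*176 = -1*(-176) = 176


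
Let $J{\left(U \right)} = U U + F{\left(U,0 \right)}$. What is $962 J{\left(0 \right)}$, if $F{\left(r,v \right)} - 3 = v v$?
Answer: $2886$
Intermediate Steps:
$F{\left(r,v \right)} = 3 + v^{2}$ ($F{\left(r,v \right)} = 3 + v v = 3 + v^{2}$)
$J{\left(U \right)} = 3 + U^{2}$ ($J{\left(U \right)} = U U + \left(3 + 0^{2}\right) = U^{2} + \left(3 + 0\right) = U^{2} + 3 = 3 + U^{2}$)
$962 J{\left(0 \right)} = 962 \left(3 + 0^{2}\right) = 962 \left(3 + 0\right) = 962 \cdot 3 = 2886$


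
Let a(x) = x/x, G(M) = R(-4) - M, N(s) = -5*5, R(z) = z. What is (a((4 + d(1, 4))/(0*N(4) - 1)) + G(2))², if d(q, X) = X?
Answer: 25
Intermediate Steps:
N(s) = -25
G(M) = -4 - M
a(x) = 1
(a((4 + d(1, 4))/(0*N(4) - 1)) + G(2))² = (1 + (-4 - 1*2))² = (1 + (-4 - 2))² = (1 - 6)² = (-5)² = 25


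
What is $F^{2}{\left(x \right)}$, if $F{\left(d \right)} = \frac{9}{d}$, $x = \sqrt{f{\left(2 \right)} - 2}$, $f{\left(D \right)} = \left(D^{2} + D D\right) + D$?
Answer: $\frac{81}{8} \approx 10.125$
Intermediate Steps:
$f{\left(D \right)} = D + 2 D^{2}$ ($f{\left(D \right)} = \left(D^{2} + D^{2}\right) + D = 2 D^{2} + D = D + 2 D^{2}$)
$x = 2 \sqrt{2}$ ($x = \sqrt{2 \left(1 + 2 \cdot 2\right) - 2} = \sqrt{2 \left(1 + 4\right) - 2} = \sqrt{2 \cdot 5 - 2} = \sqrt{10 - 2} = \sqrt{8} = 2 \sqrt{2} \approx 2.8284$)
$F^{2}{\left(x \right)} = \left(\frac{9}{2 \sqrt{2}}\right)^{2} = \left(9 \frac{\sqrt{2}}{4}\right)^{2} = \left(\frac{9 \sqrt{2}}{4}\right)^{2} = \frac{81}{8}$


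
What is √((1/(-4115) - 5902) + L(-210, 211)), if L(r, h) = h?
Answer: I*√96366987590/4115 ≈ 75.439*I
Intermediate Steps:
√((1/(-4115) - 5902) + L(-210, 211)) = √((1/(-4115) - 5902) + 211) = √((-1/4115 - 5902) + 211) = √(-24286731/4115 + 211) = √(-23418466/4115) = I*√96366987590/4115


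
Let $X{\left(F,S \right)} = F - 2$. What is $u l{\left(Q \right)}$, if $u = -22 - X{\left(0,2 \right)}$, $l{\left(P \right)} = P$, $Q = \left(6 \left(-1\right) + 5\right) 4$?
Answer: $80$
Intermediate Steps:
$X{\left(F,S \right)} = -2 + F$
$Q = -4$ ($Q = \left(-6 + 5\right) 4 = \left(-1\right) 4 = -4$)
$u = -20$ ($u = -22 - \left(-2 + 0\right) = -22 - -2 = -22 + 2 = -20$)
$u l{\left(Q \right)} = \left(-20\right) \left(-4\right) = 80$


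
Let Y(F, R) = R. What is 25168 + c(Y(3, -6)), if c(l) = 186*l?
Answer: 24052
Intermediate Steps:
25168 + c(Y(3, -6)) = 25168 + 186*(-6) = 25168 - 1116 = 24052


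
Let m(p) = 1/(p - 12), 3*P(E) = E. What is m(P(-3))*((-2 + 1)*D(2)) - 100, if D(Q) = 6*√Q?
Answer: -100 + 6*√2/13 ≈ -99.347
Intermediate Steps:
P(E) = E/3
m(p) = 1/(-12 + p)
m(P(-3))*((-2 + 1)*D(2)) - 100 = ((-2 + 1)*(6*√2))/(-12 + (⅓)*(-3)) - 100 = (-6*√2)/(-12 - 1) - 100 = (-6*√2)/(-13) - 100 = -(-6)*√2/13 - 100 = 6*√2/13 - 100 = -100 + 6*√2/13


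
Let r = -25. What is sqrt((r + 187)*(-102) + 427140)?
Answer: 6*sqrt(11406) ≈ 640.79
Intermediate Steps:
sqrt((r + 187)*(-102) + 427140) = sqrt((-25 + 187)*(-102) + 427140) = sqrt(162*(-102) + 427140) = sqrt(-16524 + 427140) = sqrt(410616) = 6*sqrt(11406)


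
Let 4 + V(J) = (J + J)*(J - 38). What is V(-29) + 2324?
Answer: 6206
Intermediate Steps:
V(J) = -4 + 2*J*(-38 + J) (V(J) = -4 + (J + J)*(J - 38) = -4 + (2*J)*(-38 + J) = -4 + 2*J*(-38 + J))
V(-29) + 2324 = (-4 - 76*(-29) + 2*(-29)²) + 2324 = (-4 + 2204 + 2*841) + 2324 = (-4 + 2204 + 1682) + 2324 = 3882 + 2324 = 6206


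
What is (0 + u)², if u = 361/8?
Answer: 130321/64 ≈ 2036.3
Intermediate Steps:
u = 361/8 (u = 361*(⅛) = 361/8 ≈ 45.125)
(0 + u)² = (0 + 361/8)² = (361/8)² = 130321/64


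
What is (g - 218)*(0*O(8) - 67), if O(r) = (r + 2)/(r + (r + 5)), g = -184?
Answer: 26934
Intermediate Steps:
O(r) = (2 + r)/(5 + 2*r) (O(r) = (2 + r)/(r + (5 + r)) = (2 + r)/(5 + 2*r))
(g - 218)*(0*O(8) - 67) = (-184 - 218)*(0*((2 + 8)/(5 + 2*8)) - 67) = -402*(0*(10/(5 + 16)) - 67) = -402*(0*(10/21) - 67) = -402*(0 - 67) = -402*(-67) = 26934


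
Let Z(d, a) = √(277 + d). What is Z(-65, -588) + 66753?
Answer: 66753 + 2*√53 ≈ 66768.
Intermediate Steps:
Z(-65, -588) + 66753 = √(277 - 65) + 66753 = √212 + 66753 = 2*√53 + 66753 = 66753 + 2*√53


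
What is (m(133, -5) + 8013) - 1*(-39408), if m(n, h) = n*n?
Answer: 65110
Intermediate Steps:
m(n, h) = n²
(m(133, -5) + 8013) - 1*(-39408) = (133² + 8013) - 1*(-39408) = (17689 + 8013) + 39408 = 25702 + 39408 = 65110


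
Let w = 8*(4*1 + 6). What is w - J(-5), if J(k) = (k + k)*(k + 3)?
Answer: 60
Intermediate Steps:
w = 80 (w = 8*(4 + 6) = 8*10 = 80)
J(k) = 2*k*(3 + k) (J(k) = (2*k)*(3 + k) = 2*k*(3 + k))
w - J(-5) = 80 - 2*(-5)*(3 - 5) = 80 - 2*(-5)*(-2) = 80 - 1*20 = 80 - 20 = 60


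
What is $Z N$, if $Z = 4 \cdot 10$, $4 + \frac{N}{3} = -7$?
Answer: $-1320$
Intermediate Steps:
$N = -33$ ($N = -12 + 3 \left(-7\right) = -12 - 21 = -33$)
$Z = 40$
$Z N = 40 \left(-33\right) = -1320$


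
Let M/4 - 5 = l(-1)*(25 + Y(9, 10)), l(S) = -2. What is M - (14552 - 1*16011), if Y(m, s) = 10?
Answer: 1199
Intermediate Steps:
M = -260 (M = 20 + 4*(-2*(25 + 10)) = 20 + 4*(-2*35) = 20 + 4*(-70) = 20 - 280 = -260)
M - (14552 - 1*16011) = -260 - (14552 - 1*16011) = -260 - (14552 - 16011) = -260 - 1*(-1459) = -260 + 1459 = 1199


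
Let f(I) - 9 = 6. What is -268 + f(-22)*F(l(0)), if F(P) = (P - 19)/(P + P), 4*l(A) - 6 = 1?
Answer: -4787/14 ≈ -341.93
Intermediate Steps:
l(A) = 7/4 (l(A) = 3/2 + (1/4)*1 = 3/2 + 1/4 = 7/4)
f(I) = 15 (f(I) = 9 + 6 = 15)
F(P) = (-19 + P)/(2*P) (F(P) = (-19 + P)/((2*P)) = (-19 + P)*(1/(2*P)) = (-19 + P)/(2*P))
-268 + f(-22)*F(l(0)) = -268 + 15*((-19 + 7/4)/(2*(7/4))) = -268 + 15*((1/2)*(4/7)*(-69/4)) = -268 + 15*(-69/14) = -268 - 1035/14 = -4787/14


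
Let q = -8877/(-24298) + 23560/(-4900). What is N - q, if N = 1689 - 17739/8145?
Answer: 1822329177947/1077494810 ≈ 1691.3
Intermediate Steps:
N = 1526574/905 (N = 1689 - 17739/8145 = 1689 - 1*1971/905 = 1689 - 1971/905 = 1526574/905 ≈ 1686.8)
q = -26448179/5953010 (q = -8877*(-1/24298) + 23560*(-1/4900) = 8877/24298 - 1178/245 = -26448179/5953010 ≈ -4.4428)
N - q = 1526574/905 - 1*(-26448179/5953010) = 1526574/905 + 26448179/5953010 = 1822329177947/1077494810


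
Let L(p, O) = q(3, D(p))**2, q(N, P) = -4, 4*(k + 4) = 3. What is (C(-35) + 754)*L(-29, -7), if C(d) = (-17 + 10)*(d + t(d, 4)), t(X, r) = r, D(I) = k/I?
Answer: 15536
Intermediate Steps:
k = -13/4 (k = -4 + (1/4)*3 = -4 + 3/4 = -13/4 ≈ -3.2500)
D(I) = -13/(4*I)
L(p, O) = 16 (L(p, O) = (-4)**2 = 16)
C(d) = -28 - 7*d (C(d) = (-17 + 10)*(d + 4) = -7*(4 + d) = -28 - 7*d)
(C(-35) + 754)*L(-29, -7) = ((-28 - 7*(-35)) + 754)*16 = ((-28 + 245) + 754)*16 = (217 + 754)*16 = 971*16 = 15536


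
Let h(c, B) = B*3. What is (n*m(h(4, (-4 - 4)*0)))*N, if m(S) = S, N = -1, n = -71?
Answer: 0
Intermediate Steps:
h(c, B) = 3*B
(n*m(h(4, (-4 - 4)*0)))*N = -213*(-4 - 4)*0*(-1) = -213*(-8*0)*(-1) = -213*0*(-1) = -71*0*(-1) = 0*(-1) = 0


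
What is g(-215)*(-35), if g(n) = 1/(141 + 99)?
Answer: -7/48 ≈ -0.14583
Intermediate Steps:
g(n) = 1/240
g(-215)*(-35) = (1/240)*(-35) = -7/48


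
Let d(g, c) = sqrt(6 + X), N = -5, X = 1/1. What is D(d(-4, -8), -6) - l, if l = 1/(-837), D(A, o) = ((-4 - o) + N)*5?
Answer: -12554/837 ≈ -14.999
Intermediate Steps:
X = 1
d(g, c) = sqrt(7) (d(g, c) = sqrt(6 + 1) = sqrt(7))
D(A, o) = -45 - 5*o (D(A, o) = ((-4 - o) - 5)*5 = (-9 - o)*5 = -45 - 5*o)
l = -1/837 ≈ -0.0011947
D(d(-4, -8), -6) - l = (-45 - 5*(-6)) - 1*(-1/837) = (-45 + 30) + 1/837 = -15 + 1/837 = -12554/837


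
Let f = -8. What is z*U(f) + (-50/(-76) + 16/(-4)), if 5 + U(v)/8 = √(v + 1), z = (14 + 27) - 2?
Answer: -59407/38 + 312*I*√7 ≈ -1563.3 + 825.47*I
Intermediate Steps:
z = 39 (z = 41 - 2 = 39)
U(v) = -40 + 8*√(1 + v) (U(v) = -40 + 8*√(v + 1) = -40 + 8*√(1 + v))
z*U(f) + (-50/(-76) + 16/(-4)) = 39*(-40 + 8*√(1 - 8)) + (-50/(-76) + 16/(-4)) = 39*(-40 + 8*√(-7)) + (-50*(-1/76) + 16*(-¼)) = 39*(-40 + 8*(I*√7)) + (25/38 - 4) = 39*(-40 + 8*I*√7) - 127/38 = (-1560 + 312*I*√7) - 127/38 = -59407/38 + 312*I*√7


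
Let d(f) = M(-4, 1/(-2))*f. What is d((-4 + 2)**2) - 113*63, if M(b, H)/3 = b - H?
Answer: -7161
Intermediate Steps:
M(b, H) = -3*H + 3*b (M(b, H) = 3*(b - H) = -3*H + 3*b)
d(f) = -21*f/2 (d(f) = (-3/(-2) + 3*(-4))*f = (-3*(-1/2) - 12)*f = (3/2 - 12)*f = -21*f/2)
d((-4 + 2)**2) - 113*63 = -21*(-4 + 2)**2/2 - 113*63 = -21/2*(-2)**2 - 7119 = -21/2*4 - 7119 = -42 - 7119 = -7161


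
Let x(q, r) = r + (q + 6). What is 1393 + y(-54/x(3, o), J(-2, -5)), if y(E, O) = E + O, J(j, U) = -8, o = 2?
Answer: 15181/11 ≈ 1380.1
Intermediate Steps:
x(q, r) = 6 + q + r (x(q, r) = r + (6 + q) = 6 + q + r)
1393 + y(-54/x(3, o), J(-2, -5)) = 1393 + (-54/(6 + 3 + 2) - 8) = 1393 + (-54/11 - 8) = 1393 - 142/11 = 15181/11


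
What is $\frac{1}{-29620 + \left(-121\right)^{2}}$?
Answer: $- \frac{1}{14979} \approx -6.676 \cdot 10^{-5}$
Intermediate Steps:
$\frac{1}{-29620 + \left(-121\right)^{2}} = \frac{1}{-29620 + 14641} = \frac{1}{-14979} = - \frac{1}{14979}$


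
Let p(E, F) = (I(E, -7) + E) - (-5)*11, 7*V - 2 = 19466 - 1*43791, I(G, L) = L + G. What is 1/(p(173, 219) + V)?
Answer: -7/21565 ≈ -0.00032460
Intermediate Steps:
I(G, L) = G + L
V = -24323/7 (V = 2/7 + (19466 - 1*43791)/7 = 2/7 + (19466 - 43791)/7 = 2/7 + (1/7)*(-24325) = 2/7 - 3475 = -24323/7 ≈ -3474.7)
p(E, F) = 48 + 2*E (p(E, F) = ((E - 7) + E) - (-5)*11 = ((-7 + E) + E) - 1*(-55) = (-7 + 2*E) + 55 = 48 + 2*E)
1/(p(173, 219) + V) = 1/((48 + 2*173) - 24323/7) = 1/((48 + 346) - 24323/7) = 1/(394 - 24323/7) = 1/(-21565/7) = -7/21565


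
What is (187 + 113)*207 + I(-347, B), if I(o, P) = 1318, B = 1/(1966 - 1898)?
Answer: 63418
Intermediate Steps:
B = 1/68 ≈ 0.014706
(187 + 113)*207 + I(-347, B) = (187 + 113)*207 + 1318 = 300*207 + 1318 = 62100 + 1318 = 63418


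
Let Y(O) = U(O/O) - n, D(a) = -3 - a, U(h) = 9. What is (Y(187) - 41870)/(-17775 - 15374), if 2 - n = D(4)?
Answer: 41870/33149 ≈ 1.2631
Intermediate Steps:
n = 9 (n = 2 - (-3 - 1*4) = 2 - (-3 - 4) = 2 - 1*(-7) = 2 + 7 = 9)
Y(O) = 0 (Y(O) = 9 - 1*9 = 9 - 9 = 0)
(Y(187) - 41870)/(-17775 - 15374) = (0 - 41870)/(-17775 - 15374) = -41870/(-33149) = -41870*(-1/33149) = 41870/33149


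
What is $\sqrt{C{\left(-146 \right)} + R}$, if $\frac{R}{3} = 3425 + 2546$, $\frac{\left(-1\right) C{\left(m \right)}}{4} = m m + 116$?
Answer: $3 i \sqrt{7535} \approx 260.41 i$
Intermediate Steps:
$C{\left(m \right)} = -464 - 4 m^{2}$ ($C{\left(m \right)} = - 4 \left(m m + 116\right) = - 4 \left(m^{2} + 116\right) = - 4 \left(116 + m^{2}\right) = -464 - 4 m^{2}$)
$R = 17913$ ($R = 3 \left(3425 + 2546\right) = 3 \cdot 5971 = 17913$)
$\sqrt{C{\left(-146 \right)} + R} = \sqrt{\left(-464 - 4 \left(-146\right)^{2}\right) + 17913} = \sqrt{\left(-464 - 85264\right) + 17913} = \sqrt{-85728 + 17913} = \sqrt{-67815} = 3 i \sqrt{7535}$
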